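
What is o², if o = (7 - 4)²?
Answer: 81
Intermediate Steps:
o = 9 (o = 3² = 9)
o² = 9² = 81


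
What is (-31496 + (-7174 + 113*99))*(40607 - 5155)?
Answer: -974327316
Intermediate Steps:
(-31496 + (-7174 + 113*99))*(40607 - 5155) = (-31496 + (-7174 + 11187))*35452 = (-31496 + 4013)*35452 = -27483*35452 = -974327316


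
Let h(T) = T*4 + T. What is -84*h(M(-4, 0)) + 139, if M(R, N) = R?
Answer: 1819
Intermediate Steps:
h(T) = 5*T (h(T) = 4*T + T = 5*T)
-84*h(M(-4, 0)) + 139 = -420*(-4) + 139 = -84*(-20) + 139 = 1680 + 139 = 1819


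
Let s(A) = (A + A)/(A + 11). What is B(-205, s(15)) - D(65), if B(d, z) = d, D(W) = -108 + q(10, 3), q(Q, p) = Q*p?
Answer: -127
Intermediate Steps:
s(A) = 2*A/(11 + A) (s(A) = (2*A)/(11 + A) = 2*A/(11 + A))
D(W) = -78 (D(W) = -108 + 10*3 = -108 + 30 = -78)
B(-205, s(15)) - D(65) = -205 - 1*(-78) = -205 + 78 = -127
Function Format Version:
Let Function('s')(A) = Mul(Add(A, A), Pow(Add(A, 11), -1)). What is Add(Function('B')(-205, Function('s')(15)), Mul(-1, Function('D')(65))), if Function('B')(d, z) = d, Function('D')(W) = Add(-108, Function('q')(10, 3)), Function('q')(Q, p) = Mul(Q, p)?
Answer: -127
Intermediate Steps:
Function('s')(A) = Mul(2, A, Pow(Add(11, A), -1)) (Function('s')(A) = Mul(Mul(2, A), Pow(Add(11, A), -1)) = Mul(2, A, Pow(Add(11, A), -1)))
Function('D')(W) = -78 (Function('D')(W) = Add(-108, Mul(10, 3)) = Add(-108, 30) = -78)
Add(Function('B')(-205, Function('s')(15)), Mul(-1, Function('D')(65))) = Add(-205, Mul(-1, -78)) = Add(-205, 78) = -127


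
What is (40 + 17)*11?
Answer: 627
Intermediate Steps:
(40 + 17)*11 = 57*11 = 627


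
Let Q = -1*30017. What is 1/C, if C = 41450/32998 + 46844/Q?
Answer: -495250483/150776831 ≈ -3.2847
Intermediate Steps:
Q = -30017
C = -150776831/495250483 (C = 41450/32998 + 46844/(-30017) = 41450*(1/32998) + 46844*(-1/30017) = 20725/16499 - 46844/30017 = -150776831/495250483 ≈ -0.30445)
1/C = 1/(-150776831/495250483) = -495250483/150776831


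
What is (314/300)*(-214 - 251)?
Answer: -4867/10 ≈ -486.70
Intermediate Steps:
(314/300)*(-214 - 251) = (314*(1/300))*(-465) = (157/150)*(-465) = -4867/10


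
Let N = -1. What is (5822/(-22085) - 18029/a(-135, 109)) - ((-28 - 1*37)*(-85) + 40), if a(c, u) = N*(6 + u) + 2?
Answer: -13490529246/2495605 ≈ -5405.7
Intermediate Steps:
a(c, u) = -4 - u (a(c, u) = -(6 + u) + 2 = (-6 - u) + 2 = -4 - u)
(5822/(-22085) - 18029/a(-135, 109)) - ((-28 - 1*37)*(-85) + 40) = (5822/(-22085) - 18029/(-4 - 1*109)) - ((-28 - 1*37)*(-85) + 40) = (5822*(-1/22085) - 18029/(-4 - 109)) - ((-28 - 37)*(-85) + 40) = (-5822/22085 - 18029/(-113)) - (-65*(-85) + 40) = (-5822/22085 - 18029*(-1/113)) - (5525 + 40) = (-5822/22085 + 18029/113) - 1*5565 = 397512579/2495605 - 5565 = -13490529246/2495605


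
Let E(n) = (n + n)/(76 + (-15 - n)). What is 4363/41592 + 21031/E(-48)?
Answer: -3972675355/166368 ≈ -23879.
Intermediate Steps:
E(n) = 2*n/(61 - n) (E(n) = (2*n)/(61 - n) = 2*n/(61 - n))
4363/41592 + 21031/E(-48) = 4363/41592 + 21031/((-2*(-48)/(-61 - 48))) = 4363*(1/41592) + 21031/((-2*(-48)/(-109))) = 4363/41592 + 21031/((-2*(-48)*(-1/109))) = 4363/41592 + 21031/(-96/109) = 4363/41592 + 21031*(-109/96) = 4363/41592 - 2292379/96 = -3972675355/166368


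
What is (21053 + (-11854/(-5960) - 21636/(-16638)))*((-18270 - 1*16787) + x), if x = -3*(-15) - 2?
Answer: -3046209055165997/4131770 ≈ -7.3726e+8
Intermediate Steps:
x = 43 (x = 45 - 2 = 43)
(21053 + (-11854/(-5960) - 21636/(-16638)))*((-18270 - 1*16787) + x) = (21053 + (-11854/(-5960) - 21636/(-16638)))*((-18270 - 1*16787) + 43) = (21053 + (-11854*(-1/5960) - 21636*(-1/16638)))*((-18270 - 16787) + 43) = (21053 + (5927/2980 + 3606/2773))*(-35057 + 43) = (21053 + 27181451/8263540)*(-35014) = (173999489071/8263540)*(-35014) = -3046209055165997/4131770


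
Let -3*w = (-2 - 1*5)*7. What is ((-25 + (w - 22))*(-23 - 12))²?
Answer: 10368400/9 ≈ 1.1520e+6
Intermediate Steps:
w = 49/3 (w = -(-2 - 1*5)*7/3 = -(-2 - 5)*7/3 = -(-7)*7/3 = -⅓*(-49) = 49/3 ≈ 16.333)
((-25 + (w - 22))*(-23 - 12))² = ((-25 + (49/3 - 22))*(-23 - 12))² = ((-25 - 17/3)*(-35))² = (-92/3*(-35))² = (3220/3)² = 10368400/9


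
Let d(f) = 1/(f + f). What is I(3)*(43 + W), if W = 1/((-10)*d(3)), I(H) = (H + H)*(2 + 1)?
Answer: 3816/5 ≈ 763.20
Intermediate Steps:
d(f) = 1/(2*f)
I(H) = 6*H (I(H) = (2*H)*3 = 6*H)
W = -⅗ (W = 1/((-10)*(((½)/3))) = -1/(10*((½)*(⅓))) = -1/(10*⅙) = -⅒*6 = -⅗ ≈ -0.60000)
I(3)*(43 + W) = (6*3)*(43 - ⅗) = 18*(212/5) = 3816/5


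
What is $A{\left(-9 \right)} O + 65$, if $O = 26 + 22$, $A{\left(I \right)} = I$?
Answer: $-367$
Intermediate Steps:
$O = 48$
$A{\left(-9 \right)} O + 65 = \left(-9\right) 48 + 65 = -432 + 65 = -367$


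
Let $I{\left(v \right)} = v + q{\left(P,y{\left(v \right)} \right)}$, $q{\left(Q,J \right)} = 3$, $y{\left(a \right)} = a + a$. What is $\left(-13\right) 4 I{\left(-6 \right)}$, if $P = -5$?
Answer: $156$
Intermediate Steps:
$y{\left(a \right)} = 2 a$
$I{\left(v \right)} = 3 + v$ ($I{\left(v \right)} = v + 3 = 3 + v$)
$\left(-13\right) 4 I{\left(-6 \right)} = \left(-13\right) 4 \left(3 - 6\right) = \left(-52\right) \left(-3\right) = 156$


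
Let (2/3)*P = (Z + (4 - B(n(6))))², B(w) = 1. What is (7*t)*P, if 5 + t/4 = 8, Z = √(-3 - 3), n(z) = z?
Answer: 378 + 756*I*√6 ≈ 378.0 + 1851.8*I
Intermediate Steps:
Z = I*√6 (Z = √(-6) = I*√6 ≈ 2.4495*I)
t = 12 (t = -20 + 4*8 = -20 + 32 = 12)
P = 3*(3 + I*√6)²/2 (P = 3*(I*√6 + (4 - 1*1))²/2 = 3*(I*√6 + (4 - 1))²/2 = 3*(I*√6 + 3)²/2 = 3*(3 + I*√6)²/2 ≈ 4.5 + 22.045*I)
(7*t)*P = (7*12)*(9/2 + 9*I*√6) = 84*(9/2 + 9*I*√6) = 378 + 756*I*√6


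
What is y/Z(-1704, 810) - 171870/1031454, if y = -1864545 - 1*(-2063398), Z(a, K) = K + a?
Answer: -11403409669/51228882 ≈ -222.60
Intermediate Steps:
y = 198853 (y = -1864545 + 2063398 = 198853)
y/Z(-1704, 810) - 171870/1031454 = 198853/(810 - 1704) - 171870/1031454 = 198853/(-894) - 171870*1/1031454 = 198853*(-1/894) - 28645/171909 = -198853/894 - 28645/171909 = -11403409669/51228882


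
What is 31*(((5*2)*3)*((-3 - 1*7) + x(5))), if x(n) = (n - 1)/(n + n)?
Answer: -8928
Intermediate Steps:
x(n) = (-1 + n)/(2*n) (x(n) = (-1 + n)/((2*n)) = (-1 + n)*(1/(2*n)) = (-1 + n)/(2*n))
31*(((5*2)*3)*((-3 - 1*7) + x(5))) = 31*(((5*2)*3)*((-3 - 1*7) + (½)*(-1 + 5)/5)) = 31*((10*3)*((-3 - 7) + (½)*(⅕)*4)) = 31*(30*(-10 + ⅖)) = 31*(30*(-48/5)) = 31*(-288) = -8928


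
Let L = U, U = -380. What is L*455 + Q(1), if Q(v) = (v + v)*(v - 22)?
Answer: -172942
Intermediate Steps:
Q(v) = 2*v*(-22 + v) (Q(v) = (2*v)*(-22 + v) = 2*v*(-22 + v))
L = -380
L*455 + Q(1) = -380*455 + 2*1*(-22 + 1) = -172900 + 2*1*(-21) = -172900 - 42 = -172942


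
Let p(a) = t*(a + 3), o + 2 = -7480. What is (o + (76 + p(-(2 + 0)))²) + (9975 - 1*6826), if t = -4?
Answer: 851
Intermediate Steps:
o = -7482 (o = -2 - 7480 = -7482)
p(a) = -12 - 4*a (p(a) = -4*(a + 3) = -4*(3 + a) = -12 - 4*a)
(o + (76 + p(-(2 + 0)))²) + (9975 - 1*6826) = (-7482 + (76 + (-12 - (-4)*(2 + 0)))²) + (9975 - 1*6826) = (-7482 + (76 + (-12 - (-4)*2))²) + (9975 - 6826) = (-7482 + (76 + (-12 - 4*(-2)))²) + 3149 = (-7482 + (76 + (-12 + 8))²) + 3149 = (-7482 + (76 - 4)²) + 3149 = (-7482 + 72²) + 3149 = (-7482 + 5184) + 3149 = -2298 + 3149 = 851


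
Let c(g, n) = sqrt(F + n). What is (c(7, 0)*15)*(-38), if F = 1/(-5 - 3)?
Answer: -285*I*sqrt(2)/2 ≈ -201.53*I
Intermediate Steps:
F = -1/8 (F = 1/(-8) = -1/8 ≈ -0.12500)
c(g, n) = sqrt(-1/8 + n)
(c(7, 0)*15)*(-38) = ((sqrt(-2 + 16*0)/4)*15)*(-38) = ((sqrt(-2 + 0)/4)*15)*(-38) = ((sqrt(-2)/4)*15)*(-38) = (((I*sqrt(2))/4)*15)*(-38) = ((I*sqrt(2)/4)*15)*(-38) = (15*I*sqrt(2)/4)*(-38) = -285*I*sqrt(2)/2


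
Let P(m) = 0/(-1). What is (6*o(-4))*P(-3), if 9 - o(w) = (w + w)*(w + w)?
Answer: 0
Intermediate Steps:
o(w) = 9 - 4*w² (o(w) = 9 - (w + w)*(w + w) = 9 - 2*w*2*w = 9 - 4*w²)
P(m) = 0 (P(m) = 0*(-1) = 0)
(6*o(-4))*P(-3) = (6*(9 - 4*(-4)²))*0 = (6*(9 - 4*16))*0 = (6*(9 - 64))*0 = (6*(-55))*0 = -330*0 = 0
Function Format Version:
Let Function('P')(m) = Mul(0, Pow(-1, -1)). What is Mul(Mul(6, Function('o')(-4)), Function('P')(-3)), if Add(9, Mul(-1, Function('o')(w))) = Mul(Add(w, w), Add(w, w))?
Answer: 0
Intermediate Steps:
Function('o')(w) = Add(9, Mul(-4, Pow(w, 2))) (Function('o')(w) = Add(9, Mul(-1, Mul(Add(w, w), Add(w, w)))) = Add(9, Mul(-1, Mul(Mul(2, w), Mul(2, w)))) = Add(9, Mul(-1, Mul(4, Pow(w, 2)))) = Add(9, Mul(-4, Pow(w, 2))))
Function('P')(m) = 0 (Function('P')(m) = Mul(0, -1) = 0)
Mul(Mul(6, Function('o')(-4)), Function('P')(-3)) = Mul(Mul(6, Add(9, Mul(-4, Pow(-4, 2)))), 0) = Mul(Mul(6, Add(9, Mul(-4, 16))), 0) = Mul(Mul(6, Add(9, -64)), 0) = Mul(Mul(6, -55), 0) = Mul(-330, 0) = 0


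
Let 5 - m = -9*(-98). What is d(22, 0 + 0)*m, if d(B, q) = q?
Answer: 0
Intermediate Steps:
m = -877 (m = 5 - (-9)*(-98) = 5 - 1*882 = 5 - 882 = -877)
d(22, 0 + 0)*m = (0 + 0)*(-877) = 0*(-877) = 0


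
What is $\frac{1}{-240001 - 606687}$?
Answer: $- \frac{1}{846688} \approx -1.1811 \cdot 10^{-6}$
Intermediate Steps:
$\frac{1}{-240001 - 606687} = \frac{1}{-846688} = - \frac{1}{846688}$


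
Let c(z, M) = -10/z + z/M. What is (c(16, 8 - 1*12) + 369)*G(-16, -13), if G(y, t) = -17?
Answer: -49555/8 ≈ -6194.4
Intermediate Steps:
(c(16, 8 - 1*12) + 369)*G(-16, -13) = ((-10/16 + 16/(8 - 1*12)) + 369)*(-17) = ((-10*1/16 + 16/(8 - 12)) + 369)*(-17) = ((-5/8 + 16/(-4)) + 369)*(-17) = ((-5/8 + 16*(-1/4)) + 369)*(-17) = ((-5/8 - 4) + 369)*(-17) = (-37/8 + 369)*(-17) = (2915/8)*(-17) = -49555/8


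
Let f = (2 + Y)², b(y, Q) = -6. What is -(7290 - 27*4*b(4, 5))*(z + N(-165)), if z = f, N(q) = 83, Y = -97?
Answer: -72299304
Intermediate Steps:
f = 9025 (f = (2 - 97)² = (-95)² = 9025)
z = 9025
-(7290 - 27*4*b(4, 5))*(z + N(-165)) = -(7290 - 27*4*(-6))*(9025 + 83) = -(7290 - 108*(-6))*9108 = -(7290 - 1*(-648))*9108 = -(7290 + 648)*9108 = -7938*9108 = -1*72299304 = -72299304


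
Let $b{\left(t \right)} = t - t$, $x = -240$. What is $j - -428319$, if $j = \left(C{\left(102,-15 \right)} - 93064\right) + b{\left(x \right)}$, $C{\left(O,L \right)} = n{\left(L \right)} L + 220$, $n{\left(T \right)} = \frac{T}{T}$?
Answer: $335460$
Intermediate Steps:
$n{\left(T \right)} = 1$
$C{\left(O,L \right)} = 220 + L$ ($C{\left(O,L \right)} = 1 L + 220 = L + 220 = 220 + L$)
$b{\left(t \right)} = 0$
$j = -92859$ ($j = \left(\left(220 - 15\right) - 93064\right) + 0 = \left(205 - 93064\right) + 0 = -92859 + 0 = -92859$)
$j - -428319 = -92859 - -428319 = -92859 + 428319 = 335460$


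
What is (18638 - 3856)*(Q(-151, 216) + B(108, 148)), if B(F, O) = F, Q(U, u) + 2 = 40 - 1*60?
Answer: 1271252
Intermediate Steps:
Q(U, u) = -22 (Q(U, u) = -2 + (40 - 1*60) = -2 + (40 - 60) = -2 - 20 = -22)
(18638 - 3856)*(Q(-151, 216) + B(108, 148)) = (18638 - 3856)*(-22 + 108) = 14782*86 = 1271252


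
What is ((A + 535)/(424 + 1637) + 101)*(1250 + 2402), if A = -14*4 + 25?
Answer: 84671620/229 ≈ 3.6975e+5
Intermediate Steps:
A = -31 (A = -56 + 25 = -31)
((A + 535)/(424 + 1637) + 101)*(1250 + 2402) = ((-31 + 535)/(424 + 1637) + 101)*(1250 + 2402) = (504/2061 + 101)*3652 = (504*(1/2061) + 101)*3652 = (56/229 + 101)*3652 = (23185/229)*3652 = 84671620/229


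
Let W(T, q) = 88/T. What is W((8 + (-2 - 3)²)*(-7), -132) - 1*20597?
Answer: -432545/21 ≈ -20597.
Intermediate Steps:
W((8 + (-2 - 3)²)*(-7), -132) - 1*20597 = 88/(((8 + (-2 - 3)²)*(-7))) - 1*20597 = 88/(((8 + (-5)²)*(-7))) - 20597 = 88/(((8 + 25)*(-7))) - 20597 = 88/((33*(-7))) - 20597 = 88/(-231) - 20597 = 88*(-1/231) - 20597 = -8/21 - 20597 = -432545/21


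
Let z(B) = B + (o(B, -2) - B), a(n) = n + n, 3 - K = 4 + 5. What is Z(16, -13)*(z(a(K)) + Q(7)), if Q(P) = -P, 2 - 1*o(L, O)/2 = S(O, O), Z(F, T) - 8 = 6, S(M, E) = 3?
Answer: -126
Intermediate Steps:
Z(F, T) = 14 (Z(F, T) = 8 + 6 = 14)
o(L, O) = -2 (o(L, O) = 4 - 2*3 = 4 - 6 = -2)
K = -6 (K = 3 - (4 + 5) = 3 - 1*9 = 3 - 9 = -6)
a(n) = 2*n
z(B) = -2 (z(B) = B + (-2 - B) = -2)
Z(16, -13)*(z(a(K)) + Q(7)) = 14*(-2 - 1*7) = 14*(-2 - 7) = 14*(-9) = -126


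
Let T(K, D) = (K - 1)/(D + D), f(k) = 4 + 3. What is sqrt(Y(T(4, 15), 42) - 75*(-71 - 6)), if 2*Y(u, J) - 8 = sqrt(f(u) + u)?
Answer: sqrt(577900 + 5*sqrt(710))/10 ≈ 76.028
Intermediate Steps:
f(k) = 7
T(K, D) = (-1 + K)/(2*D) (T(K, D) = (-1 + K)/((2*D)) = (-1 + K)*(1/(2*D)) = (-1 + K)/(2*D))
Y(u, J) = 4 + sqrt(7 + u)/2
sqrt(Y(T(4, 15), 42) - 75*(-71 - 6)) = sqrt((4 + sqrt(7 + (1/2)*(-1 + 4)/15)/2) - 75*(-71 - 6)) = sqrt((4 + sqrt(7 + (1/2)*(1/15)*3)/2) - 75*(-77)) = sqrt((4 + sqrt(7 + 1/10)/2) + 5775) = sqrt((4 + sqrt(71/10)/2) + 5775) = sqrt((4 + (sqrt(710)/10)/2) + 5775) = sqrt((4 + sqrt(710)/20) + 5775) = sqrt(5779 + sqrt(710)/20)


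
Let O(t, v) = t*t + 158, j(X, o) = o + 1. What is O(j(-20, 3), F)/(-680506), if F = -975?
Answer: -87/340253 ≈ -0.00025569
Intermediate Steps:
j(X, o) = 1 + o
O(t, v) = 158 + t² (O(t, v) = t² + 158 = 158 + t²)
O(j(-20, 3), F)/(-680506) = (158 + (1 + 3)²)/(-680506) = (158 + 4²)*(-1/680506) = (158 + 16)*(-1/680506) = 174*(-1/680506) = -87/340253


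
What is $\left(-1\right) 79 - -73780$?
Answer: $73701$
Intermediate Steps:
$\left(-1\right) 79 - -73780 = -79 + 73780 = 73701$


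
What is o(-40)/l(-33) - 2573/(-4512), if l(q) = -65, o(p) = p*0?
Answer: 2573/4512 ≈ 0.57026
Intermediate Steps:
o(p) = 0
o(-40)/l(-33) - 2573/(-4512) = 0/(-65) - 2573/(-4512) = 0*(-1/65) - 2573*(-1/4512) = 0 + 2573/4512 = 2573/4512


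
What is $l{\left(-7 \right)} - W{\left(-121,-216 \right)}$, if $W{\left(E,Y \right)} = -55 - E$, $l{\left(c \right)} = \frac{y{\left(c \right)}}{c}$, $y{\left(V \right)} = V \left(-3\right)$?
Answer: $-69$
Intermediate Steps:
$y{\left(V \right)} = - 3 V$
$l{\left(c \right)} = -3$ ($l{\left(c \right)} = \frac{\left(-3\right) c}{c} = -3$)
$l{\left(-7 \right)} - W{\left(-121,-216 \right)} = -3 - \left(-55 - -121\right) = -3 - \left(-55 + 121\right) = -3 - 66 = -69$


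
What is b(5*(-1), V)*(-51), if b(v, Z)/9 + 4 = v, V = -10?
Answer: 4131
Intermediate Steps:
b(v, Z) = -36 + 9*v
b(5*(-1), V)*(-51) = (-36 + 9*(5*(-1)))*(-51) = (-36 + 9*(-5))*(-51) = (-36 - 45)*(-51) = -81*(-51) = 4131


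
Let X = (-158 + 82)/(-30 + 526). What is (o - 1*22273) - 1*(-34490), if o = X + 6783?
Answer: 2355981/124 ≈ 19000.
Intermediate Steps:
X = -19/124 (X = -76/496 = -76*1/496 = -19/124 ≈ -0.15323)
o = 841073/124 (o = -19/124 + 6783 = 841073/124 ≈ 6782.8)
(o - 1*22273) - 1*(-34490) = (841073/124 - 1*22273) - 1*(-34490) = (841073/124 - 22273) + 34490 = -1920779/124 + 34490 = 2355981/124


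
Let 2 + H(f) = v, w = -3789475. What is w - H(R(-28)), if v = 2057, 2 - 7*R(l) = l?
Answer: -3791530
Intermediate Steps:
R(l) = 2/7 - l/7
H(f) = 2055 (H(f) = -2 + 2057 = 2055)
w - H(R(-28)) = -3789475 - 1*2055 = -3789475 - 2055 = -3791530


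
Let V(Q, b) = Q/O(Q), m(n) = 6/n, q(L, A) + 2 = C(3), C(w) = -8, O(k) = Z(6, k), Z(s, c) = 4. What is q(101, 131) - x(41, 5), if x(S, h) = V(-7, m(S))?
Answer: -33/4 ≈ -8.2500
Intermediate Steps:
O(k) = 4
q(L, A) = -10 (q(L, A) = -2 - 8 = -10)
V(Q, b) = Q/4
x(S, h) = -7/4 (x(S, h) = (¼)*(-7) = -7/4)
q(101, 131) - x(41, 5) = -10 - 1*(-7/4) = -10 + 7/4 = -33/4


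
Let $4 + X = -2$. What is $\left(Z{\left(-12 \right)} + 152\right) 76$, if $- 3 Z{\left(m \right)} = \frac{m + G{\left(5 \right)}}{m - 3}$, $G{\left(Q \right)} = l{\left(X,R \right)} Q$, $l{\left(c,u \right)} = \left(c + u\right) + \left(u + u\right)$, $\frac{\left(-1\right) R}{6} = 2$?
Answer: $\frac{167656}{15} \approx 11177.0$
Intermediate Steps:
$R = -12$ ($R = \left(-6\right) 2 = -12$)
$X = -6$ ($X = -4 - 2 = -6$)
$l{\left(c,u \right)} = c + 3 u$ ($l{\left(c,u \right)} = \left(c + u\right) + 2 u = c + 3 u$)
$G{\left(Q \right)} = - 42 Q$ ($G{\left(Q \right)} = \left(-6 + 3 \left(-12\right)\right) Q = \left(-6 - 36\right) Q = - 42 Q$)
$Z{\left(m \right)} = - \frac{-210 + m}{3 \left(-3 + m\right)}$ ($Z{\left(m \right)} = - \frac{\left(m - 210\right) \frac{1}{m - 3}}{3} = - \frac{\left(m - 210\right) \frac{1}{-3 + m}}{3} = - \frac{\left(-210 + m\right) \frac{1}{-3 + m}}{3} = - \frac{\frac{1}{-3 + m} \left(-210 + m\right)}{3} = - \frac{-210 + m}{3 \left(-3 + m\right)}$)
$\left(Z{\left(-12 \right)} + 152\right) 76 = \left(\frac{210 - -12}{3 \left(-3 - 12\right)} + 152\right) 76 = \left(\frac{210 + 12}{3 \left(-15\right)} + 152\right) 76 = \left(\frac{1}{3} \left(- \frac{1}{15}\right) 222 + 152\right) 76 = \left(- \frac{74}{15} + 152\right) 76 = \frac{2206}{15} \cdot 76 = \frac{167656}{15}$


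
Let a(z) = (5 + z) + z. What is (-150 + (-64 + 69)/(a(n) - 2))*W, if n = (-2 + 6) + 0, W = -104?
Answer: 171080/11 ≈ 15553.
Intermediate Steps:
n = 4 (n = 4 + 0 = 4)
a(z) = 5 + 2*z
(-150 + (-64 + 69)/(a(n) - 2))*W = (-150 + (-64 + 69)/((5 + 2*4) - 2))*(-104) = (-150 + 5/((5 + 8) - 2))*(-104) = (-150 + 5/(13 - 2))*(-104) = (-150 + 5/11)*(-104) = -1645/11*(-104) = 171080/11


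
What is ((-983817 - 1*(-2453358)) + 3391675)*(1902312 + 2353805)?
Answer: 20689904058272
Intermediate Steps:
((-983817 - 1*(-2453358)) + 3391675)*(1902312 + 2353805) = ((-983817 + 2453358) + 3391675)*4256117 = (1469541 + 3391675)*4256117 = 4861216*4256117 = 20689904058272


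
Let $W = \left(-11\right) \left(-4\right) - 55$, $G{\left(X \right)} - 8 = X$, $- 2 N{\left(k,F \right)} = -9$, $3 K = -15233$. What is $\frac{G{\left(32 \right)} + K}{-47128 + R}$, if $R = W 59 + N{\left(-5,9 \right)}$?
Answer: $\frac{30226}{286635} \approx 0.10545$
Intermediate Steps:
$K = - \frac{15233}{3}$ ($K = \frac{1}{3} \left(-15233\right) = - \frac{15233}{3} \approx -5077.7$)
$N{\left(k,F \right)} = \frac{9}{2}$ ($N{\left(k,F \right)} = \left(- \frac{1}{2}\right) \left(-9\right) = \frac{9}{2}$)
$G{\left(X \right)} = 8 + X$
$W = -11$ ($W = 44 - 55 = -11$)
$R = - \frac{1289}{2}$ ($R = \left(-11\right) 59 + \frac{9}{2} = -649 + \frac{9}{2} = - \frac{1289}{2} \approx -644.5$)
$\frac{G{\left(32 \right)} + K}{-47128 + R} = \frac{\left(8 + 32\right) - \frac{15233}{3}}{-47128 - \frac{1289}{2}} = \frac{40 - \frac{15233}{3}}{- \frac{95545}{2}} = \left(- \frac{15113}{3}\right) \left(- \frac{2}{95545}\right) = \frac{30226}{286635}$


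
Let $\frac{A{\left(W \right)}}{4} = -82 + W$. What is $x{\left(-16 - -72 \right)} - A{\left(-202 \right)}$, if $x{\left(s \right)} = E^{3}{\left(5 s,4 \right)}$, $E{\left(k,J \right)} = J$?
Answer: $1200$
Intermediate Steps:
$A{\left(W \right)} = -328 + 4 W$ ($A{\left(W \right)} = 4 \left(-82 + W\right) = -328 + 4 W$)
$x{\left(s \right)} = 64$ ($x{\left(s \right)} = 4^{3} = 64$)
$x{\left(-16 - -72 \right)} - A{\left(-202 \right)} = 64 - \left(-328 + 4 \left(-202\right)\right) = 64 - \left(-328 - 808\right) = 64 - -1136 = 64 + 1136 = 1200$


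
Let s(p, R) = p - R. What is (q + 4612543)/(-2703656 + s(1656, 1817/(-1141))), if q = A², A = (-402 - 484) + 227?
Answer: -5758426184/3082980183 ≈ -1.8678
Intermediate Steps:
A = -659 (A = -886 + 227 = -659)
q = 434281 (q = (-659)² = 434281)
(q + 4612543)/(-2703656 + s(1656, 1817/(-1141))) = (434281 + 4612543)/(-2703656 + (1656 - 1817/(-1141))) = 5046824/(-2703656 + (1656 - 1817*(-1)/1141)) = 5046824/(-2703656 + (1656 - 1*(-1817/1141))) = 5046824/(-2703656 + (1656 + 1817/1141)) = 5046824/(-2703656 + 1891313/1141) = 5046824/(-3082980183/1141) = 5046824*(-1141/3082980183) = -5758426184/3082980183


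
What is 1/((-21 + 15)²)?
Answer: 1/36 ≈ 0.027778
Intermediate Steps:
1/((-21 + 15)²) = 1/((-6)²) = 1/36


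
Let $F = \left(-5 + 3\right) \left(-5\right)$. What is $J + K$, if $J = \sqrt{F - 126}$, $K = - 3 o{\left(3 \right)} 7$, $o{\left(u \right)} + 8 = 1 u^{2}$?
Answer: $-21 + 2 i \sqrt{29} \approx -21.0 + 10.77 i$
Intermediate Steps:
$o{\left(u \right)} = -8 + u^{2}$ ($o{\left(u \right)} = -8 + 1 u^{2} = -8 + u^{2}$)
$F = 10$ ($F = \left(-2\right) \left(-5\right) = 10$)
$K = -21$ ($K = - 3 \left(-8 + 3^{2}\right) 7 = - 3 \left(-8 + 9\right) 7 = \left(-3\right) 1 \cdot 7 = \left(-3\right) 7 = -21$)
$J = 2 i \sqrt{29}$ ($J = \sqrt{10 - 126} = \sqrt{-116} = 2 i \sqrt{29} \approx 10.77 i$)
$J + K = 2 i \sqrt{29} - 21 = -21 + 2 i \sqrt{29}$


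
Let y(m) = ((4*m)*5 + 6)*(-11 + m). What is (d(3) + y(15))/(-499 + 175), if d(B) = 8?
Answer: -308/81 ≈ -3.8025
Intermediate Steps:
y(m) = (-11 + m)*(6 + 20*m) (y(m) = (20*m + 6)*(-11 + m) = (6 + 20*m)*(-11 + m) = (-11 + m)*(6 + 20*m))
(d(3) + y(15))/(-499 + 175) = (8 + (-66 - 214*15 + 20*15²))/(-499 + 175) = (8 + (-66 - 3210 + 20*225))/(-324) = (8 + (-66 - 3210 + 4500))*(-1/324) = (8 + 1224)*(-1/324) = 1232*(-1/324) = -308/81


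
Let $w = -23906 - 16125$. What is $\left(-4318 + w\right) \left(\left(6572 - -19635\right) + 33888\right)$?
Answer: $-2665153155$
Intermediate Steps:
$w = -40031$ ($w = -23906 - 16125 = -40031$)
$\left(-4318 + w\right) \left(\left(6572 - -19635\right) + 33888\right) = \left(-4318 - 40031\right) \left(\left(6572 - -19635\right) + 33888\right) = - 44349 \left(\left(6572 + 19635\right) + 33888\right) = - 44349 \left(26207 + 33888\right) = \left(-44349\right) 60095 = -2665153155$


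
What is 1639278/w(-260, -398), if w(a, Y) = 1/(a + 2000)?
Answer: 2852343720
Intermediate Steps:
w(a, Y) = 1/(2000 + a)
1639278/w(-260, -398) = 1639278/(1/(2000 - 260)) = 1639278/(1/1740) = 1639278*1740 = 2852343720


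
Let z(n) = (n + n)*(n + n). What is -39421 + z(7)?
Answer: -39225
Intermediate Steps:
z(n) = 4*n² (z(n) = (2*n)*(2*n) = 4*n²)
-39421 + z(7) = -39421 + 4*7² = -39421 + 4*49 = -39421 + 196 = -39225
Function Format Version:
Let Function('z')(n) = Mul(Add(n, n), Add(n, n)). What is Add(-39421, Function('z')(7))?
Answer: -39225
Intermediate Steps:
Function('z')(n) = Mul(4, Pow(n, 2)) (Function('z')(n) = Mul(Mul(2, n), Mul(2, n)) = Mul(4, Pow(n, 2)))
Add(-39421, Function('z')(7)) = Add(-39421, Mul(4, Pow(7, 2))) = Add(-39421, Mul(4, 49)) = Add(-39421, 196) = -39225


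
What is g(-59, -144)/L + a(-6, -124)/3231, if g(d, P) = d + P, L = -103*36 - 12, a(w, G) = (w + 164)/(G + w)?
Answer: 2822611/52083720 ≈ 0.054194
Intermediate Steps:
a(w, G) = (164 + w)/(G + w)
L = -3720 (L = -3708 - 12 = -3720)
g(d, P) = P + d
g(-59, -144)/L + a(-6, -124)/3231 = (-144 - 59)/(-3720) + ((164 - 6)/(-124 - 6))/3231 = -203*(-1/3720) + (158/(-130))*(1/3231) = 203/3720 - 1/130*158*(1/3231) = 203/3720 - 79/65*1/3231 = 203/3720 - 79/210015 = 2822611/52083720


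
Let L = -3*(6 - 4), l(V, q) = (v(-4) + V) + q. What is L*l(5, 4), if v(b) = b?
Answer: -30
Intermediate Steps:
l(V, q) = -4 + V + q (l(V, q) = (-4 + V) + q = -4 + V + q)
L = -6 (L = -3*2 = -6)
L*l(5, 4) = -6*(-4 + 5 + 4) = -6*5 = -30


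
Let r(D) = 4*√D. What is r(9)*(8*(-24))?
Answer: -2304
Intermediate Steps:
r(9)*(8*(-24)) = (4*√9)*(8*(-24)) = (4*3)*(-192) = 12*(-192) = -2304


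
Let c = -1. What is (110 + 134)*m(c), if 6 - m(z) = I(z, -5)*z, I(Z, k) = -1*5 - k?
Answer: 1464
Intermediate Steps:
I(Z, k) = -5 - k
m(z) = 6 (m(z) = 6 - (-5 - 1*(-5))*z = 6 - (-5 + 5)*z = 6 - 0*z = 6 - 1*0 = 6 + 0 = 6)
(110 + 134)*m(c) = (110 + 134)*6 = 244*6 = 1464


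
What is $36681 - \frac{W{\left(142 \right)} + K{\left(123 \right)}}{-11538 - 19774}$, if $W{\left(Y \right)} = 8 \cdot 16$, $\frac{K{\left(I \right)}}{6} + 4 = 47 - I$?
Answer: $\frac{71784695}{1957} \approx 36681.0$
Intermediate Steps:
$K{\left(I \right)} = 258 - 6 I$ ($K{\left(I \right)} = -24 + 6 \left(47 - I\right) = -24 - \left(-282 + 6 I\right) = 258 - 6 I$)
$W{\left(Y \right)} = 128$
$36681 - \frac{W{\left(142 \right)} + K{\left(123 \right)}}{-11538 - 19774} = 36681 - \frac{128 + \left(258 - 738\right)}{-11538 - 19774} = 36681 - \frac{128 + \left(258 - 738\right)}{-31312} = 36681 - \left(128 - 480\right) \left(- \frac{1}{31312}\right) = 36681 - \left(-352\right) \left(- \frac{1}{31312}\right) = 36681 - \frac{22}{1957} = \frac{71784695}{1957}$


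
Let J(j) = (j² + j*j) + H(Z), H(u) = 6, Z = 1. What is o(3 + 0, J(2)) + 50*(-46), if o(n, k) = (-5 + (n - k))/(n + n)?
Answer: -6908/3 ≈ -2302.7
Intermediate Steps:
J(j) = 6 + 2*j² (J(j) = (j² + j*j) + 6 = (j² + j²) + 6 = 2*j² + 6 = 6 + 2*j²)
o(n, k) = (-5 + n - k)/(2*n) (o(n, k) = (-5 + n - k)/((2*n)) = (-5 + n - k)*(1/(2*n)) = (-5 + n - k)/(2*n))
o(3 + 0, J(2)) + 50*(-46) = (-5 + (3 + 0) - (6 + 2*2²))/(2*(3 + 0)) + 50*(-46) = (½)*(-5 + 3 - (6 + 2*4))/3 - 2300 = (½)*(⅓)*(-5 + 3 - (6 + 8)) - 2300 = (½)*(⅓)*(-5 + 3 - 1*14) - 2300 = (½)*(⅓)*(-5 + 3 - 14) - 2300 = (½)*(⅓)*(-16) - 2300 = -8/3 - 2300 = -6908/3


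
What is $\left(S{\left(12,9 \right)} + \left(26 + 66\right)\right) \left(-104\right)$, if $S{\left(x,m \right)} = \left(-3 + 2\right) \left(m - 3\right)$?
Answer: $-8944$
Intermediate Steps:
$S{\left(x,m \right)} = 3 - m$ ($S{\left(x,m \right)} = - (-3 + m) = 3 - m$)
$\left(S{\left(12,9 \right)} + \left(26 + 66\right)\right) \left(-104\right) = \left(\left(3 - 9\right) + \left(26 + 66\right)\right) \left(-104\right) = \left(\left(3 - 9\right) + 92\right) \left(-104\right) = \left(-6 + 92\right) \left(-104\right) = 86 \left(-104\right) = -8944$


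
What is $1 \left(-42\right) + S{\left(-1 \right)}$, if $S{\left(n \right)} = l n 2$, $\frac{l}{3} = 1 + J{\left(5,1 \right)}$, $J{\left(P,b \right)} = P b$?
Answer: $-78$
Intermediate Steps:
$l = 18$ ($l = 3 \left(1 + 5 \cdot 1\right) = 3 \left(1 + 5\right) = 3 \cdot 6 = 18$)
$S{\left(n \right)} = 36 n$ ($S{\left(n \right)} = 18 n 2 = 36 n$)
$1 \left(-42\right) + S{\left(-1 \right)} = 1 \left(-42\right) + 36 \left(-1\right) = -42 - 36 = -78$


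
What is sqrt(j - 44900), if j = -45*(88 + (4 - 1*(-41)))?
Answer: I*sqrt(50885) ≈ 225.58*I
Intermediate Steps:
j = -5985 (j = -45*(88 + (4 + 41)) = -45*(88 + 45) = -45*133 = -5985)
sqrt(j - 44900) = sqrt(-5985 - 44900) = sqrt(-50885) = I*sqrt(50885)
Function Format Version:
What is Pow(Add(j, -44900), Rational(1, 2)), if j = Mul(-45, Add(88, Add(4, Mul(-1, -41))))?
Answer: Mul(I, Pow(50885, Rational(1, 2))) ≈ Mul(225.58, I)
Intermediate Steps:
j = -5985 (j = Mul(-45, Add(88, Add(4, 41))) = Mul(-45, Add(88, 45)) = Mul(-45, 133) = -5985)
Pow(Add(j, -44900), Rational(1, 2)) = Pow(Add(-5985, -44900), Rational(1, 2)) = Pow(-50885, Rational(1, 2)) = Mul(I, Pow(50885, Rational(1, 2)))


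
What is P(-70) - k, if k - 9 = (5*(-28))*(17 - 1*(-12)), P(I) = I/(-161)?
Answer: 93183/23 ≈ 4051.4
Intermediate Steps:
P(I) = -I/161 (P(I) = I*(-1/161) = -I/161)
k = -4051 (k = 9 + (5*(-28))*(17 - 1*(-12)) = 9 - 140*(17 + 12) = 9 - 140*29 = 9 - 4060 = -4051)
P(-70) - k = -1/161*(-70) - 1*(-4051) = 10/23 + 4051 = 93183/23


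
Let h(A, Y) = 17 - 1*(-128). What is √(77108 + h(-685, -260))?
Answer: √77253 ≈ 277.94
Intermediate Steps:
h(A, Y) = 145 (h(A, Y) = 17 + 128 = 145)
√(77108 + h(-685, -260)) = √(77108 + 145) = √77253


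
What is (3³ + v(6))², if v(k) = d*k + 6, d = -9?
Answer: 441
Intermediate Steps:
v(k) = 6 - 9*k (v(k) = -9*k + 6 = 6 - 9*k)
(3³ + v(6))² = (3³ + (6 - 9*6))² = (27 + (6 - 54))² = (27 - 48)² = (-21)² = 441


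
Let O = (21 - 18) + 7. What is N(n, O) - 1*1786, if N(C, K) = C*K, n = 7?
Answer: -1716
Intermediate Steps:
O = 10 (O = 3 + 7 = 10)
N(n, O) - 1*1786 = 7*10 - 1*1786 = 70 - 1786 = -1716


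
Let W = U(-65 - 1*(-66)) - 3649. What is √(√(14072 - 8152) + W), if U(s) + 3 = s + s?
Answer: √(-3650 + 4*√370) ≈ 59.775*I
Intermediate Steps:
U(s) = -3 + 2*s (U(s) = -3 + (s + s) = -3 + 2*s)
W = -3650 (W = (-3 + 2*(-65 - 1*(-66))) - 3649 = (-3 + 2*(-65 + 66)) - 3649 = (-3 + 2*1) - 3649 = (-3 + 2) - 3649 = -1 - 3649 = -3650)
√(√(14072 - 8152) + W) = √(√(14072 - 8152) - 3650) = √(√5920 - 3650) = √(4*√370 - 3650) = √(-3650 + 4*√370)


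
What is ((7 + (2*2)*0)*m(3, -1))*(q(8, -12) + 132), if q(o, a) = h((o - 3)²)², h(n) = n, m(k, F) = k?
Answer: 15897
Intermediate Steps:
q(o, a) = (-3 + o)⁴ (q(o, a) = ((o - 3)²)² = ((-3 + o)²)² = (-3 + o)⁴)
((7 + (2*2)*0)*m(3, -1))*(q(8, -12) + 132) = ((7 + (2*2)*0)*3)*((-3 + 8)⁴ + 132) = ((7 + 4*0)*3)*(5⁴ + 132) = ((7 + 0)*3)*(625 + 132) = (7*3)*757 = 21*757 = 15897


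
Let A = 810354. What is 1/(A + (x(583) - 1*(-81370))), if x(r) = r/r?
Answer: 1/891725 ≈ 1.1214e-6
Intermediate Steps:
x(r) = 1
1/(A + (x(583) - 1*(-81370))) = 1/(810354 + (1 - 1*(-81370))) = 1/(810354 + (1 + 81370)) = 1/(810354 + 81371) = 1/891725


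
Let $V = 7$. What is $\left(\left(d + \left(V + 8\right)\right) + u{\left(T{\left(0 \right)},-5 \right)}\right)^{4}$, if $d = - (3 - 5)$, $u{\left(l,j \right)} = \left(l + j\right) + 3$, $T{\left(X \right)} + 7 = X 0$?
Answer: $4096$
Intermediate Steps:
$T{\left(X \right)} = -7$ ($T{\left(X \right)} = -7 + X 0 = -7 + 0 = -7$)
$u{\left(l,j \right)} = 3 + j + l$ ($u{\left(l,j \right)} = \left(j + l\right) + 3 = 3 + j + l$)
$d = 2$ ($d = \left(-1\right) \left(-2\right) = 2$)
$\left(\left(d + \left(V + 8\right)\right) + u{\left(T{\left(0 \right)},-5 \right)}\right)^{4} = \left(\left(2 + \left(7 + 8\right)\right) - 9\right)^{4} = \left(\left(2 + 15\right) - 9\right)^{4} = \left(17 - 9\right)^{4} = 8^{4} = 4096$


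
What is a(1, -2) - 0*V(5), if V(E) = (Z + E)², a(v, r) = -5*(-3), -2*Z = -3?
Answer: 15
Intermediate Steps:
Z = 3/2 (Z = -½*(-3) = 3/2 ≈ 1.5000)
a(v, r) = 15
V(E) = (3/2 + E)²
a(1, -2) - 0*V(5) = 15 - 0*(3 + 2*5)²/4 = 15 - 0*(3 + 10)²/4 = 15 - 0*(¼)*13² = 15 - 0*(¼)*169 = 15 - 0*169/4 = 15 - 49*0 = 15 + 0 = 15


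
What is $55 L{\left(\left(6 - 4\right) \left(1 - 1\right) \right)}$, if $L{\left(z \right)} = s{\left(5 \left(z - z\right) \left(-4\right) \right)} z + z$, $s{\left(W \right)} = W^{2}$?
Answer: $0$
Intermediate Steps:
$L{\left(z \right)} = z$ ($L{\left(z \right)} = \left(5 \left(z - z\right) \left(-4\right)\right)^{2} z + z = \left(5 \cdot 0 \left(-4\right)\right)^{2} z + z = \left(0 \left(-4\right)\right)^{2} z + z = 0^{2} z + z = 0 z + z = 0 + z = z$)
$55 L{\left(\left(6 - 4\right) \left(1 - 1\right) \right)} = 55 \left(6 - 4\right) \left(1 - 1\right) = 55 \left(6 - 4\right) 0 = 55 \cdot 2 \cdot 0 = 55 \cdot 0 = 0$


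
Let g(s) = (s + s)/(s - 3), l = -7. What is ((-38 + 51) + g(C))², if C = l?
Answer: 5184/25 ≈ 207.36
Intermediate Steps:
C = -7
g(s) = 2*s/(-3 + s) (g(s) = (2*s)/(-3 + s) = 2*s/(-3 + s))
((-38 + 51) + g(C))² = ((-38 + 51) + 2*(-7)/(-3 - 7))² = (13 + 2*(-7)/(-10))² = (13 + 2*(-7)*(-⅒))² = (13 + 7/5)² = (72/5)² = 5184/25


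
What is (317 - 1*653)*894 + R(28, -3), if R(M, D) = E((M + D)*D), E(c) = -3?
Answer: -300387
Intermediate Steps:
R(M, D) = -3
(317 - 1*653)*894 + R(28, -3) = (317 - 1*653)*894 - 3 = (317 - 653)*894 - 3 = -336*894 - 3 = -300384 - 3 = -300387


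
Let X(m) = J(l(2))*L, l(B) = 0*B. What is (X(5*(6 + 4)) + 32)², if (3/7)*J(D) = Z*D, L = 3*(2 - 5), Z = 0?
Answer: 1024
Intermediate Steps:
L = -9 (L = 3*(-3) = -9)
l(B) = 0
J(D) = 0 (J(D) = 7*(0*D)/3 = (7/3)*0 = 0)
X(m) = 0 (X(m) = 0*(-9) = 0)
(X(5*(6 + 4)) + 32)² = (0 + 32)² = 32² = 1024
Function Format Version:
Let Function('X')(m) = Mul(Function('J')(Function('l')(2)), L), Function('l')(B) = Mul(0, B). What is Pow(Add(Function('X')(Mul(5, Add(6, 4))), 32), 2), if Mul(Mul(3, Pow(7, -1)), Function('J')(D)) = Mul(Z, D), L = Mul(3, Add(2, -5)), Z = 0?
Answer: 1024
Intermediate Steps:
L = -9 (L = Mul(3, -3) = -9)
Function('l')(B) = 0
Function('J')(D) = 0 (Function('J')(D) = Mul(Rational(7, 3), Mul(0, D)) = Mul(Rational(7, 3), 0) = 0)
Function('X')(m) = 0 (Function('X')(m) = Mul(0, -9) = 0)
Pow(Add(Function('X')(Mul(5, Add(6, 4))), 32), 2) = Pow(Add(0, 32), 2) = Pow(32, 2) = 1024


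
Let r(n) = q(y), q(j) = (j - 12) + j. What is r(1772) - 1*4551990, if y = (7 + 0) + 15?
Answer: -4551958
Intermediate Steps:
y = 22 (y = 7 + 15 = 22)
q(j) = -12 + 2*j (q(j) = (-12 + j) + j = -12 + 2*j)
r(n) = 32 (r(n) = -12 + 2*22 = -12 + 44 = 32)
r(1772) - 1*4551990 = 32 - 1*4551990 = 32 - 4551990 = -4551958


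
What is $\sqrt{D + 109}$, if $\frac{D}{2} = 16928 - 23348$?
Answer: $i \sqrt{12731} \approx 112.83 i$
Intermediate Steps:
$D = -12840$ ($D = 2 \left(16928 - 23348\right) = 2 \left(-6420\right) = -12840$)
$\sqrt{D + 109} = \sqrt{-12840 + 109} = \sqrt{-12731} = i \sqrt{12731}$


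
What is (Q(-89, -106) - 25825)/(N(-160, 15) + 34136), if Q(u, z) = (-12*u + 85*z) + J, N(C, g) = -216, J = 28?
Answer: -33739/33920 ≈ -0.99466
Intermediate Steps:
Q(u, z) = 28 - 12*u + 85*z (Q(u, z) = (-12*u + 85*z) + 28 = 28 - 12*u + 85*z)
(Q(-89, -106) - 25825)/(N(-160, 15) + 34136) = ((28 - 12*(-89) + 85*(-106)) - 25825)/(-216 + 34136) = ((28 + 1068 - 9010) - 25825)/33920 = (-7914 - 25825)*(1/33920) = -33739*1/33920 = -33739/33920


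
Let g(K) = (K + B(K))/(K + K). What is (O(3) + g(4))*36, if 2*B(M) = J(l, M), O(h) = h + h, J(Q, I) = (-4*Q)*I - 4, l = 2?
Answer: 153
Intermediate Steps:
J(Q, I) = -4 - 4*I*Q (J(Q, I) = -4*I*Q - 4 = -4 - 4*I*Q)
O(h) = 2*h
B(M) = -2 - 4*M (B(M) = (-4 - 4*M*2)/2 = (-4 - 8*M)/2 = -2 - 4*M)
g(K) = (-2 - 3*K)/(2*K) (g(K) = (K + (-2 - 4*K))/(K + K) = (-2 - 3*K)/((2*K)) = (-2 - 3*K)*(1/(2*K)) = (-2 - 3*K)/(2*K))
(O(3) + g(4))*36 = (2*3 + (-3/2 - 1/4))*36 = (6 + (-3/2 - 1*¼))*36 = (6 + (-3/2 - ¼))*36 = (6 - 7/4)*36 = (17/4)*36 = 153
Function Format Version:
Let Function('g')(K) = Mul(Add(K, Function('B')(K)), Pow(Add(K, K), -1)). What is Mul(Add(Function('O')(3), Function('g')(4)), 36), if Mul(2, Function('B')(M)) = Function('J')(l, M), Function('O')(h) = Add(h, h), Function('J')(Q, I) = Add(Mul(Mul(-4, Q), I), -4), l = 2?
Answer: 153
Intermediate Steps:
Function('J')(Q, I) = Add(-4, Mul(-4, I, Q)) (Function('J')(Q, I) = Add(Mul(-4, I, Q), -4) = Add(-4, Mul(-4, I, Q)))
Function('O')(h) = Mul(2, h)
Function('B')(M) = Add(-2, Mul(-4, M)) (Function('B')(M) = Mul(Rational(1, 2), Add(-4, Mul(-4, M, 2))) = Mul(Rational(1, 2), Add(-4, Mul(-8, M))) = Add(-2, Mul(-4, M)))
Function('g')(K) = Mul(Rational(1, 2), Pow(K, -1), Add(-2, Mul(-3, K))) (Function('g')(K) = Mul(Add(K, Add(-2, Mul(-4, K))), Pow(Add(K, K), -1)) = Mul(Add(-2, Mul(-3, K)), Pow(Mul(2, K), -1)) = Mul(Add(-2, Mul(-3, K)), Mul(Rational(1, 2), Pow(K, -1))) = Mul(Rational(1, 2), Pow(K, -1), Add(-2, Mul(-3, K))))
Mul(Add(Function('O')(3), Function('g')(4)), 36) = Mul(Add(Mul(2, 3), Add(Rational(-3, 2), Mul(-1, Pow(4, -1)))), 36) = Mul(Add(6, Add(Rational(-3, 2), Mul(-1, Rational(1, 4)))), 36) = Mul(Add(6, Add(Rational(-3, 2), Rational(-1, 4))), 36) = Mul(Add(6, Rational(-7, 4)), 36) = Mul(Rational(17, 4), 36) = 153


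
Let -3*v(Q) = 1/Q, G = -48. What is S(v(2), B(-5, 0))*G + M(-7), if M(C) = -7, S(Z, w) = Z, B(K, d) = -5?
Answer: 1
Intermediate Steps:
v(Q) = -1/(3*Q)
S(v(2), B(-5, 0))*G + M(-7) = -⅓/2*(-48) - 7 = -⅓*½*(-48) - 7 = -⅙*(-48) - 7 = 8 - 7 = 1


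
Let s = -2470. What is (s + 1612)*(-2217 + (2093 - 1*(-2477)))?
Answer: -2018874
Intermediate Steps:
(s + 1612)*(-2217 + (2093 - 1*(-2477))) = (-2470 + 1612)*(-2217 + (2093 - 1*(-2477))) = -858*(-2217 + (2093 + 2477)) = -858*(-2217 + 4570) = -858*2353 = -2018874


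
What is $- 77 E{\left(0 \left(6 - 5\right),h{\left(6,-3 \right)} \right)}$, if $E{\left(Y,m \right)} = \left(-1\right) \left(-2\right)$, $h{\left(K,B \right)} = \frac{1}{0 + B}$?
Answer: $-154$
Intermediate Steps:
$h{\left(K,B \right)} = \frac{1}{B}$
$E{\left(Y,m \right)} = 2$
$- 77 E{\left(0 \left(6 - 5\right),h{\left(6,-3 \right)} \right)} = \left(-77\right) 2 = -154$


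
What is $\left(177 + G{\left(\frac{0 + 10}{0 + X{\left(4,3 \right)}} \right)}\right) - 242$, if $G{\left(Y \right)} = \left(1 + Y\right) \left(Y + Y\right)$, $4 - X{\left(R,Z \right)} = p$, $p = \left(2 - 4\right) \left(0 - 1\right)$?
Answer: $-5$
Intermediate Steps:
$p = 2$ ($p = \left(-2\right) \left(-1\right) = 2$)
$X{\left(R,Z \right)} = 2$ ($X{\left(R,Z \right)} = 4 - 2 = 2$)
$G{\left(Y \right)} = 2 Y \left(1 + Y\right)$ ($G{\left(Y \right)} = \left(1 + Y\right) 2 Y = 2 Y \left(1 + Y\right)$)
$\left(177 + G{\left(\frac{0 + 10}{0 + X{\left(4,3 \right)}} \right)}\right) - 242 = \left(177 + 2 \frac{0 + 10}{0 + 2} \left(1 + \frac{0 + 10}{0 + 2}\right)\right) - 242 = \left(177 + 2 \cdot \frac{10}{2} \left(1 + \frac{10}{2}\right)\right) - 242 = \left(177 + 2 \cdot 10 \cdot \frac{1}{2} \left(1 + 10 \cdot \frac{1}{2}\right)\right) - 242 = \left(177 + 2 \cdot 5 \left(1 + 5\right)\right) - 242 = \left(177 + 2 \cdot 5 \cdot 6\right) - 242 = \left(177 + 60\right) - 242 = 237 - 242 = -5$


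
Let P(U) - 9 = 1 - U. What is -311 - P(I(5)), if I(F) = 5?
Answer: -316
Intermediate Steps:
P(U) = 10 - U (P(U) = 9 + (1 - U) = 10 - U)
-311 - P(I(5)) = -311 - (10 - 1*5) = -311 - (10 - 5) = -311 - 1*5 = -311 - 5 = -316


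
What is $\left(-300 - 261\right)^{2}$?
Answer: $314721$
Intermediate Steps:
$\left(-300 - 261\right)^{2} = \left(-561\right)^{2} = 314721$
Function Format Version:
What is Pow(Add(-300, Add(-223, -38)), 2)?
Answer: 314721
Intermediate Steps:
Pow(Add(-300, Add(-223, -38)), 2) = Pow(Add(-300, -261), 2) = Pow(-561, 2) = 314721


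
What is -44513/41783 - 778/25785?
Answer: -168610697/153910665 ≈ -1.0955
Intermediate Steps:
-44513/41783 - 778/25785 = -44513*1/41783 - 778*1/25785 = -6359/5969 - 778/25785 = -168610697/153910665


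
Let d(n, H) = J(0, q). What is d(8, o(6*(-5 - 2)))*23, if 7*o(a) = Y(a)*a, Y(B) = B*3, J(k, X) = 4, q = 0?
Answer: 92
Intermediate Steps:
Y(B) = 3*B
o(a) = 3*a²/7 (o(a) = ((3*a)*a)/7 = (3*a²)/7 = 3*a²/7)
d(n, H) = 4
d(8, o(6*(-5 - 2)))*23 = 4*23 = 92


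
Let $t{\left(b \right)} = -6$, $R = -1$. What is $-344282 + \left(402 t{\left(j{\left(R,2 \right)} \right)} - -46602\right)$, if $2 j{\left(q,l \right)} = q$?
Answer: $-300092$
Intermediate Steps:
$j{\left(q,l \right)} = \frac{q}{2}$
$-344282 + \left(402 t{\left(j{\left(R,2 \right)} \right)} - -46602\right) = -344282 + \left(402 \left(-6\right) - -46602\right) = -344282 + \left(-2412 + 46602\right) = -344282 + 44190 = -300092$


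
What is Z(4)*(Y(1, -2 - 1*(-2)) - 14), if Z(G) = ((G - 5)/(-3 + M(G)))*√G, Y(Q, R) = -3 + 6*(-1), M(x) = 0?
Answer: -46/3 ≈ -15.333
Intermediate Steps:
Y(Q, R) = -9 (Y(Q, R) = -3 - 6 = -9)
Z(G) = √G*(5/3 - G/3) (Z(G) = ((G - 5)/(-3 + 0))*√G = ((-5 + G)/(-3))*√G = ((-5 + G)*(-⅓))*√G = (5/3 - G/3)*√G = √G*(5/3 - G/3))
Z(4)*(Y(1, -2 - 1*(-2)) - 14) = (√4*(5 - 1*4)/3)*(-9 - 14) = ((⅓)*2*(5 - 4))*(-23) = ((⅓)*2*1)*(-23) = (⅔)*(-23) = -46/3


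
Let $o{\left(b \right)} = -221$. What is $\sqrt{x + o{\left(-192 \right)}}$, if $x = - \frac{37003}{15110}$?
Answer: $\frac{i \sqrt{51016089430}}{15110} \approx 14.948 i$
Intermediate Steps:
$x = - \frac{37003}{15110}$ ($x = \left(-37003\right) \frac{1}{15110} = - \frac{37003}{15110} \approx -2.4489$)
$\sqrt{x + o{\left(-192 \right)}} = \sqrt{- \frac{37003}{15110} - 221} = \sqrt{- \frac{3376313}{15110}} = \frac{i \sqrt{51016089430}}{15110}$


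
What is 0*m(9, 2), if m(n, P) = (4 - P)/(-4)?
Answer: 0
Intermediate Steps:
m(n, P) = -1 + P/4 (m(n, P) = (4 - P)*(-1/4) = -1 + P/4)
0*m(9, 2) = 0*(-1 + (1/4)*2) = 0*(-1 + 1/2) = 0*(-1/2) = 0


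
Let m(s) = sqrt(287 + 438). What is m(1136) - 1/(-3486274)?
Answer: 1/3486274 + 5*sqrt(29) ≈ 26.926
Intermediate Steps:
m(s) = 5*sqrt(29) (m(s) = sqrt(725) = 5*sqrt(29))
m(1136) - 1/(-3486274) = 5*sqrt(29) - 1/(-3486274) = 5*sqrt(29) - 1*(-1/3486274) = 5*sqrt(29) + 1/3486274 = 1/3486274 + 5*sqrt(29)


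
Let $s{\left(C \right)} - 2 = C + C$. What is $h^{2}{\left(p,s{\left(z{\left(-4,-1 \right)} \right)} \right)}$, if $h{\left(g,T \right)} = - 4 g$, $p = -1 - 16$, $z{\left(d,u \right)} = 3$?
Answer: $4624$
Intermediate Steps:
$s{\left(C \right)} = 2 + 2 C$ ($s{\left(C \right)} = 2 + \left(C + C\right) = 2 + 2 C$)
$p = -17$ ($p = -1 - 16 = -17$)
$h^{2}{\left(p,s{\left(z{\left(-4,-1 \right)} \right)} \right)} = \left(\left(-4\right) \left(-17\right)\right)^{2} = 68^{2} = 4624$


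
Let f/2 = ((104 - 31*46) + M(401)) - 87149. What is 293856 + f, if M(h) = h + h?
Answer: 118518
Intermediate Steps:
M(h) = 2*h
f = -175338 (f = 2*(((104 - 31*46) + 2*401) - 87149) = 2*(((104 - 1426) + 802) - 87149) = 2*((-1322 + 802) - 87149) = 2*(-520 - 87149) = 2*(-87669) = -175338)
293856 + f = 293856 - 175338 = 118518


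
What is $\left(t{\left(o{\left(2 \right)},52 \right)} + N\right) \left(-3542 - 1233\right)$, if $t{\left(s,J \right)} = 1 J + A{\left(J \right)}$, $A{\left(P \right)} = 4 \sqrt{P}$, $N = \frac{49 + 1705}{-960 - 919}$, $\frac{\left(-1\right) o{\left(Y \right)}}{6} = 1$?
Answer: $- \frac{458180350}{1879} - 38200 \sqrt{13} \approx -3.8157 \cdot 10^{5}$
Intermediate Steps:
$o{\left(Y \right)} = -6$ ($o{\left(Y \right)} = \left(-6\right) 1 = -6$)
$N = - \frac{1754}{1879}$ ($N = \frac{1754}{-1879} = 1754 \left(- \frac{1}{1879}\right) = - \frac{1754}{1879} \approx -0.93348$)
$t{\left(s,J \right)} = J + 4 \sqrt{J}$ ($t{\left(s,J \right)} = 1 J + 4 \sqrt{J} = J + 4 \sqrt{J}$)
$\left(t{\left(o{\left(2 \right)},52 \right)} + N\right) \left(-3542 - 1233\right) = \left(\left(52 + 4 \sqrt{52}\right) - \frac{1754}{1879}\right) \left(-3542 - 1233\right) = \left(\left(52 + 4 \cdot 2 \sqrt{13}\right) - \frac{1754}{1879}\right) \left(-4775\right) = \left(\left(52 + 8 \sqrt{13}\right) - \frac{1754}{1879}\right) \left(-4775\right) = \left(\frac{95954}{1879} + 8 \sqrt{13}\right) \left(-4775\right) = - \frac{458180350}{1879} - 38200 \sqrt{13}$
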